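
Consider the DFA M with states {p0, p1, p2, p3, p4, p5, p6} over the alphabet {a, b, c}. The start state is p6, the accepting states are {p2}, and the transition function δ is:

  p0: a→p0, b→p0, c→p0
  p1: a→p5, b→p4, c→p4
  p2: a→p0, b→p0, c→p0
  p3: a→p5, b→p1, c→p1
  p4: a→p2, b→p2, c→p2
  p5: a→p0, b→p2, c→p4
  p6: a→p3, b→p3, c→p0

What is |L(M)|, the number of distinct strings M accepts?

The useful subgraph on states {p1, p2, p3, p4, p5, p6} is acyclic, so L(M) is finite; the longest accepting path visits 6 useful states, giving maximum string length 5.
Counting accepting paths from p6 by length: 2 of length 3, 34 of length 4, 12 of length 5. Total 48.

48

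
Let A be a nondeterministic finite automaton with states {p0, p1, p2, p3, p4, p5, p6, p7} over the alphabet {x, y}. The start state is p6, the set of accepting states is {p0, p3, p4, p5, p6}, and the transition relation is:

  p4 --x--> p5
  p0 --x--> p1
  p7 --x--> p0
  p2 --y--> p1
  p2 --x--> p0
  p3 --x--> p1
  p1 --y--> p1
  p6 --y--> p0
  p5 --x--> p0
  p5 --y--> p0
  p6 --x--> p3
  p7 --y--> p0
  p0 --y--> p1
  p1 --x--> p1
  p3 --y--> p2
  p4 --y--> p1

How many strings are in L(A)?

4

The useful subgraph on states {p0, p2, p3, p6} is acyclic, so L(A) is finite; the longest accepting path visits 4 useful states, giving maximum string length 3.
Counting accepting paths from p6 by length: 1 of length 0, 2 of length 1, 1 of length 3. Total 4.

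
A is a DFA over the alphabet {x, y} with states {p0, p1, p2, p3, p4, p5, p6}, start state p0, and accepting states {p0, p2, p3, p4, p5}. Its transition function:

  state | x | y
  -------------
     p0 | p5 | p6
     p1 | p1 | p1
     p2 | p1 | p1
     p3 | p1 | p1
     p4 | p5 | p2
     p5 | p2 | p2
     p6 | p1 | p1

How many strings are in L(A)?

4

The useful subgraph on states {p0, p2, p5} is acyclic, so L(A) is finite; the longest accepting path visits 3 useful states, giving maximum string length 2.
Counting accepting paths from p0 by length: 1 of length 0, 1 of length 1, 2 of length 2. Total 4.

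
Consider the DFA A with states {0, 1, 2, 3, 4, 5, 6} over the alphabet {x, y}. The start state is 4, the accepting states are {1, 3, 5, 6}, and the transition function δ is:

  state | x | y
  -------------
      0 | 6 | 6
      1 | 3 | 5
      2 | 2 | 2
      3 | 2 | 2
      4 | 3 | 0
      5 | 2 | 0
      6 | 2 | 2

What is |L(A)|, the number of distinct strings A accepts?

The useful subgraph on states {0, 3, 4, 6} is acyclic, so L(A) is finite; the longest accepting path visits 3 useful states, giving maximum string length 2.
Counting accepting paths from 4 by length: 1 of length 1, 2 of length 2. Total 3.

3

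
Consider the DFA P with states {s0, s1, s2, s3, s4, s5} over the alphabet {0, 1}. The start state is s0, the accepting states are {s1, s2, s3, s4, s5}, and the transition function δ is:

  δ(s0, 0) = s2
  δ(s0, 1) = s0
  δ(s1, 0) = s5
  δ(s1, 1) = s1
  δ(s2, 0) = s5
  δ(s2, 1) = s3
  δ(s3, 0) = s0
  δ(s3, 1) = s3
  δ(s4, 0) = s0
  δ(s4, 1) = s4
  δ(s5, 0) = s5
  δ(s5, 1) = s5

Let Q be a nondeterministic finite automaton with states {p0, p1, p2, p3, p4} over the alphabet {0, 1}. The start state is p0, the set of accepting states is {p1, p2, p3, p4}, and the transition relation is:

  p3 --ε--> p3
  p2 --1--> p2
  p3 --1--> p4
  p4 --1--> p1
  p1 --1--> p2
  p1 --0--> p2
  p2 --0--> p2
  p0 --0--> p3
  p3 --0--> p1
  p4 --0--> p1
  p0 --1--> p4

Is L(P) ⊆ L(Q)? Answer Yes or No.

Yes

Exploring the product automaton P × Q from the start pair (s0, p0), following both machines on each input symbol, reaches 12 state pairs: (s0, p0), (s2, p3), (s0, p4), (s5, p1), (s3, p4), (s2, p1), (s0, p1), (s5, p2), (s3, p1), (s3, p2), (s2, p2), (s0, p2).
P accepts in {s1, s2, s3, s4, s5} and Q accepts in {p1, p2, p3, p4}. The reachable pairs whose P-component is accepting are (s2, p3), (s5, p1), (s3, p4), (s2, p1), (s5, p2), (s3, p1), (s3, p2), (s2, p2); in each of them the Q-component is accepting too, so the product for L(P) \ L(Q) (P-component accepting, Q-component rejecting) has no reachable accepting pair and the difference is empty.
Hence every string in L(P) is also in L(Q).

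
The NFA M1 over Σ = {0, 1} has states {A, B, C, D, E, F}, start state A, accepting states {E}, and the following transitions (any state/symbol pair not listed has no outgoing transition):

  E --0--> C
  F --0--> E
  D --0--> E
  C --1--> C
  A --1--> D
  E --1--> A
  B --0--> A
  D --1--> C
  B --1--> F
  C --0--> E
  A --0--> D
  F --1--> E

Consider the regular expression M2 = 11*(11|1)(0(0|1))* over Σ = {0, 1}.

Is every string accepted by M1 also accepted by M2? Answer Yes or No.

No

The string 00 is in L(M1) but not in L(M2).
So L(M1) ⊄ L(M2).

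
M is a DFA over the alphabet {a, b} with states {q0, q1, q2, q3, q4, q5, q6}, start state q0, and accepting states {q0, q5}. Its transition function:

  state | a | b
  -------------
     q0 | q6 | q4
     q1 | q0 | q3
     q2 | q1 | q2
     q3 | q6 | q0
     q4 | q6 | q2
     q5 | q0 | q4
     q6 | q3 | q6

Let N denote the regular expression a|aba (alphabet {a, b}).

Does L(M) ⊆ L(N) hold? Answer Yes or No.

The empty string ε is in L(M) but not in L(N).
So L(M) ⊄ L(N).

No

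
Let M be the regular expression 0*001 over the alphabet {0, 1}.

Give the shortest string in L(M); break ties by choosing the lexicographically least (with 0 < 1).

By inspection of the expression, no string of length less than 3 matches, and 001 is the lexicographically first match of length 3.

001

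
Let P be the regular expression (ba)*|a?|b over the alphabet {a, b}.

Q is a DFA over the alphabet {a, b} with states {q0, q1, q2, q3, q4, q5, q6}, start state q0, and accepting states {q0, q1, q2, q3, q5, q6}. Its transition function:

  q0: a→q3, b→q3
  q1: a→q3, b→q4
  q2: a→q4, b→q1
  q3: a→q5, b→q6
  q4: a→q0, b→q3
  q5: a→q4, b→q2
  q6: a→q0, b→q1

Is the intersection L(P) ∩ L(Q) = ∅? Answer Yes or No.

No

The empty string ε is accepted by both P and Q.
Hence L(P) ∩ L(Q) ≠ ∅.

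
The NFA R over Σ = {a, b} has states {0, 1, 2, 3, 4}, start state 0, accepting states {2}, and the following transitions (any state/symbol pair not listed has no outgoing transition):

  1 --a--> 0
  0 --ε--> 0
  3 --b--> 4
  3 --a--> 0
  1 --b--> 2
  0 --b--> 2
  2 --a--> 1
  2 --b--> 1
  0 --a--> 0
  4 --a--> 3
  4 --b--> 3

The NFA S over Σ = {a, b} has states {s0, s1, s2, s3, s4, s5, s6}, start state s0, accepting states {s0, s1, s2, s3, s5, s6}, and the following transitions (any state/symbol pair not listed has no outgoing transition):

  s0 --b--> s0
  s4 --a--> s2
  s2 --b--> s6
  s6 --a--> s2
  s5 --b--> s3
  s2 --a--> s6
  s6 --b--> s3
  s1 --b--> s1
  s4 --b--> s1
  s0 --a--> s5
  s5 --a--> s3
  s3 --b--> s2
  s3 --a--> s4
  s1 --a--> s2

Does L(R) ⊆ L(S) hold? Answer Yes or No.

Exploring the product automaton R × S from the start pair (0, s0), following both machines on each input symbol, reaches 18 state pairs: (0, s0), (0, s5), (2, s0), (0, s3), (2, s3), (1, s5), (1, s0), (0, s4), (2, s2), (1, s4), (1, s2), (0, s2), (2, s1), (1, s6), (0, s6), (2, s6), (1, s1), (1, s3).
R accepts in {2} and S accepts in {s0, s1, s2, s3, s5, s6}. The reachable pairs whose R-component is accepting are (2, s0), (2, s3), (2, s2), (2, s1), (2, s6); in each of them the S-component is accepting too, so the product for L(R) \ L(S) (R-component accepting, S-component rejecting) has no reachable accepting pair and the difference is empty.
Hence every string in L(R) is also in L(S).

Yes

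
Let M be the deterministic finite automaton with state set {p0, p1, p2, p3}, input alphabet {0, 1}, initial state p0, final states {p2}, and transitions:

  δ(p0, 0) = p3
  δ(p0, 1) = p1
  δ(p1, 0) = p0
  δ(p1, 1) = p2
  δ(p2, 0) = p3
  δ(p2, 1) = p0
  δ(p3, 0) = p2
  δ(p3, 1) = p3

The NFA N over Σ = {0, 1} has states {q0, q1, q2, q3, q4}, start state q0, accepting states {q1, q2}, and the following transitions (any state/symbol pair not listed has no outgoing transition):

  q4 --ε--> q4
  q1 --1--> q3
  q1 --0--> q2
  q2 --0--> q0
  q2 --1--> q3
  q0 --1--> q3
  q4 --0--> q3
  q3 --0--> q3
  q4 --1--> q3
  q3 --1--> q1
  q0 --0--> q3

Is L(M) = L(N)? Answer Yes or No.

The string 00 is accepted by M but rejected by N.
So L(M) ≠ L(N).

No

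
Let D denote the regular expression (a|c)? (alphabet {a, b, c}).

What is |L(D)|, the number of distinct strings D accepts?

3

The expression has no Kleene star, so L(D) is finite. Expanding the alternatives gives {ε, a, c}.
That is 1 of length 0, 2 of length 1: 3 strings in all.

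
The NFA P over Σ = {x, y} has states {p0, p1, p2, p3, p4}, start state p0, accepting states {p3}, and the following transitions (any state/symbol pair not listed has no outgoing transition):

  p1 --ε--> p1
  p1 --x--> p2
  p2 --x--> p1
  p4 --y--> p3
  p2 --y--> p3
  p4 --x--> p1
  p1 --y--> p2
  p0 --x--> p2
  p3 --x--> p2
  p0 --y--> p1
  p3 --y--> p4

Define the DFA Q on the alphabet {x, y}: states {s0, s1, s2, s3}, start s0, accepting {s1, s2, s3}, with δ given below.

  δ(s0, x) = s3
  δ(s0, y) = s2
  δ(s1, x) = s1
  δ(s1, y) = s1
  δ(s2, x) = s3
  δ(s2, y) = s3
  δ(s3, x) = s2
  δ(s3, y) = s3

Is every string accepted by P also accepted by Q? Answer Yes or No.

Yes

Exploring the product automaton P × Q from the start pair (p0, s0), following both machines on each input symbol, reaches 7 state pairs: (p0, s0), (p2, s3), (p1, s2), (p3, s3), (p2, s2), (p4, s3), (p1, s3).
P accepts in {p3} and Q accepts in {s1, s2, s3}. The reachable pairs whose P-component is accepting are (p3, s3); in each of them the Q-component is accepting too, so the product for L(P) \ L(Q) (P-component accepting, Q-component rejecting) has no reachable accepting pair and the difference is empty.
Hence every string in L(P) is also in L(Q).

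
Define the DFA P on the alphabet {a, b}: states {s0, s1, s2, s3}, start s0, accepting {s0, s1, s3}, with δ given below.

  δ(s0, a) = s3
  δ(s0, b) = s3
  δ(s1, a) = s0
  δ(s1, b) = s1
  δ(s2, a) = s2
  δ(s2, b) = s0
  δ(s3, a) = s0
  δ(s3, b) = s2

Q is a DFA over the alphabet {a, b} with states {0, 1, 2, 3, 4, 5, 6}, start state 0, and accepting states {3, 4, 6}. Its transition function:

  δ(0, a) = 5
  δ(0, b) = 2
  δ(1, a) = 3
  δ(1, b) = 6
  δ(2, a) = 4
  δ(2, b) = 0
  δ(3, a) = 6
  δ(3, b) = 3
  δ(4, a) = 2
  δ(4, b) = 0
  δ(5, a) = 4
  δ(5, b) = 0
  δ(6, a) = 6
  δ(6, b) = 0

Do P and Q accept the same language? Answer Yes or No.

The empty string ε is accepted by P but rejected by Q.
So L(P) ≠ L(Q).

No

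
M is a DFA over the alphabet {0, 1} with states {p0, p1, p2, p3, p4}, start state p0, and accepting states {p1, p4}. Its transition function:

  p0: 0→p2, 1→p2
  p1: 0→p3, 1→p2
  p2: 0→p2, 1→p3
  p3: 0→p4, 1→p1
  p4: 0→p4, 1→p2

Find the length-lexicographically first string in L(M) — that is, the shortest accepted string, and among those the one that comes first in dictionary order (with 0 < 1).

A breadth-first search from p0 reaches an accepting state first via the path p0 → p2 → p3 → p4 on input 010.
No string of length < 3 is accepted (BFS exhausts all shorter strings without reaching an accepting state), and 010 is the lexicographically least accepting string of length 3.

010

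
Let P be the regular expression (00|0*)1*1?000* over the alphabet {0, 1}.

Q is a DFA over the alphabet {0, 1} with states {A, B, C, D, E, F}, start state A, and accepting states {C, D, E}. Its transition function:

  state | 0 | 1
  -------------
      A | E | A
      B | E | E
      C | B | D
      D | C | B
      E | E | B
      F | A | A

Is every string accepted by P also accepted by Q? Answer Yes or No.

Yes

Converting the expression P to a DFA (subset construction, then merging equivalent states) gives the minimal DFA with states {p0, p1, p2, p3, p4, p5, p6}, start state p0, accepting states {p3, p5} and transitions p0: 0→p1, 1→p2; p1: 0→p3, 1→p2; p2: 0→p4, 1→p2; p3: 0→p3, 1→p2; p4: 0→p5, 1→p6; p5: 0→p5, 1→p6; p6: 0→p6, 1→p6.
Exploring the product automaton P × Q from the start pair (p0, A), following both machines on each input symbol, reaches 10 state pairs: (p0, A), (p1, E), (p2, A), (p3, E), (p2, B), (p4, E), (p2, E), (p5, E), (p6, B), (p6, E).
P accepts in {p3, p5} and Q accepts in {C, D, E}. The reachable pairs whose P-component is accepting are (p3, E), (p5, E); in each of them the Q-component is accepting too, so the product for L(P) \ L(Q) (P-component accepting, Q-component rejecting) has no reachable accepting pair and the difference is empty.
Hence every string in L(P) is also in L(Q).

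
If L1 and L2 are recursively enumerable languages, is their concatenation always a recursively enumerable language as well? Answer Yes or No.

Yes

Dovetail over all split points of the input and all step bounds t = 1, 2, …, simulating the recogniser for L₁ on the prefix and the recogniser for L₂ on the suffix for t steps; accept if for some split both accept.
So the recursively enumerable languages are closed under concatenation.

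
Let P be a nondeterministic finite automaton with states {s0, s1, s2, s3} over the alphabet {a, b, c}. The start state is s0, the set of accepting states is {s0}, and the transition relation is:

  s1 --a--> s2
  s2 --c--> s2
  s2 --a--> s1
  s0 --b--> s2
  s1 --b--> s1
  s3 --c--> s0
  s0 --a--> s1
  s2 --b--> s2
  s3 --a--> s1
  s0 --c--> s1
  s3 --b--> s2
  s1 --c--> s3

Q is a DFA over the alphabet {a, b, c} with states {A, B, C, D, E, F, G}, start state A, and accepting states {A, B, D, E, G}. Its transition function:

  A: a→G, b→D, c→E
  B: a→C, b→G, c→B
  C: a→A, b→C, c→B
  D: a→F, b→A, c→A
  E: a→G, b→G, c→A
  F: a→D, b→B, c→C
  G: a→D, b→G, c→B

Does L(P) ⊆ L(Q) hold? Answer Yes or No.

Yes

Exploring the product automaton P × Q from the start pair (s0, A), following both machines on each input symbol, reaches 21 state pairs: (s0, A), (s1, G), (s2, D), (s1, E), (s3, B), (s1, F), (s2, A), (s2, G), (s3, A), (s1, C), (s0, B), (s1, B), (s3, C), (s2, E), (s1, D), (s2, B), (s0, E), (s2, C), (s1, A), (s2, F), (s3, E).
P accepts in {s0} and Q accepts in {A, B, D, E, G}. The reachable pairs whose P-component is accepting are (s0, A), (s0, B), (s0, E); in each of them the Q-component is accepting too, so the product for L(P) \ L(Q) (P-component accepting, Q-component rejecting) has no reachable accepting pair and the difference is empty.
Hence every string in L(P) is also in L(Q).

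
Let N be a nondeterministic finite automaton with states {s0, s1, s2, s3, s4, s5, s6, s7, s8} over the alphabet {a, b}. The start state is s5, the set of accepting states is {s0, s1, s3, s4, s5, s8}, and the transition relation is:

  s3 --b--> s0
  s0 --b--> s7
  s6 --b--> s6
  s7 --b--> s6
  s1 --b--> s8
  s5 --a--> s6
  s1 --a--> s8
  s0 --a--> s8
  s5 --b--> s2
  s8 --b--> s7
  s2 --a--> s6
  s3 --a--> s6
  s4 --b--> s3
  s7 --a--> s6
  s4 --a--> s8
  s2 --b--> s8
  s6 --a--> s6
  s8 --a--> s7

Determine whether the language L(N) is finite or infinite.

The useful states (reachable from s5 and able to reach an accepting state) are {s2, s5, s8}.
Restricted to these states the transition graph has no cycle, so every accepting path has bounded length and L is finite.

finite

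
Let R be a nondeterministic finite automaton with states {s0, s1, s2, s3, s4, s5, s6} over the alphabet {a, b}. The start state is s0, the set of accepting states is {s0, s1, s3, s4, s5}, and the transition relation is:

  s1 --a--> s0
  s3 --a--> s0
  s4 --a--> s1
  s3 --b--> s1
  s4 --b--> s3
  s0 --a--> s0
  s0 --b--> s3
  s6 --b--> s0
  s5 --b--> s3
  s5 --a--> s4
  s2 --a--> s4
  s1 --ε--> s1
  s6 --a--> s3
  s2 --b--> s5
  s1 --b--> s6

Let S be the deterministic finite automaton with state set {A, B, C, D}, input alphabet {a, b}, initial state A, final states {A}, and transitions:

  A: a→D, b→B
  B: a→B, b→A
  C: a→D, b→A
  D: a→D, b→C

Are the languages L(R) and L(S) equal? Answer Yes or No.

The string a is accepted by R but rejected by S.
So L(R) ≠ L(S).

No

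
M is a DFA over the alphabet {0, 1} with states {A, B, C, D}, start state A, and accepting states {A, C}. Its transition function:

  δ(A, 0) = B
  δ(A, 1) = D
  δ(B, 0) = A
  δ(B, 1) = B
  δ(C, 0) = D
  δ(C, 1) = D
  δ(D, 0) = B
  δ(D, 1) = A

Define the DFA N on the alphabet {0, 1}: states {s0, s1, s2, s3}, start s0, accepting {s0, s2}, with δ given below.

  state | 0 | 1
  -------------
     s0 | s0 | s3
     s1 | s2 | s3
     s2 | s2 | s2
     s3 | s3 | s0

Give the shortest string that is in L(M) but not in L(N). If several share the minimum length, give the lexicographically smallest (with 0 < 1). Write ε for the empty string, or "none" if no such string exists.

010

The string 010 is accepted by M but not by N.
No shorter string lies in the difference, and 010 is the lexicographically first length-3 string in L(M) \ L(N).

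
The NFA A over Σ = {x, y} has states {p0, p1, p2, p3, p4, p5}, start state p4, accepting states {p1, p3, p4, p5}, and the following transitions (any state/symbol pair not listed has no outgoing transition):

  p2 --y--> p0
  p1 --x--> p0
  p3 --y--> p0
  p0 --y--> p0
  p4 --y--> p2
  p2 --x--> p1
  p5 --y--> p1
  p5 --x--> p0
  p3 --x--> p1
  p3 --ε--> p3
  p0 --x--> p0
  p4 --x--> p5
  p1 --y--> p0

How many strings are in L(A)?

The useful subgraph on states {p1, p2, p4, p5} is acyclic, so L(A) is finite; the longest accepting path visits 3 useful states, giving maximum string length 2.
Counting accepting paths from p4 by length: 1 of length 0, 1 of length 1, 2 of length 2. Total 4.

4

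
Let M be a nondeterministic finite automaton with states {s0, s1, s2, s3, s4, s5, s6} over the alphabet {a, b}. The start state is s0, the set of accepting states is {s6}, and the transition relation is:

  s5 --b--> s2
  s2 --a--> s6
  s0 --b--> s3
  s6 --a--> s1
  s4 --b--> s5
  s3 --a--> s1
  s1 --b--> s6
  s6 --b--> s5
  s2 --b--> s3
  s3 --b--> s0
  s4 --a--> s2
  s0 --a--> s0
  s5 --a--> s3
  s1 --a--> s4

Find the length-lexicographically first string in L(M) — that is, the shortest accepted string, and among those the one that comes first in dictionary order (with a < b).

bab

A breadth-first search from s0 reaches an accepting state first via the path s0 → s3 → s1 → s6 on input bab.
No string of length < 3 is accepted (BFS exhausts all shorter strings without reaching an accepting state), and bab is the lexicographically least accepting string of length 3.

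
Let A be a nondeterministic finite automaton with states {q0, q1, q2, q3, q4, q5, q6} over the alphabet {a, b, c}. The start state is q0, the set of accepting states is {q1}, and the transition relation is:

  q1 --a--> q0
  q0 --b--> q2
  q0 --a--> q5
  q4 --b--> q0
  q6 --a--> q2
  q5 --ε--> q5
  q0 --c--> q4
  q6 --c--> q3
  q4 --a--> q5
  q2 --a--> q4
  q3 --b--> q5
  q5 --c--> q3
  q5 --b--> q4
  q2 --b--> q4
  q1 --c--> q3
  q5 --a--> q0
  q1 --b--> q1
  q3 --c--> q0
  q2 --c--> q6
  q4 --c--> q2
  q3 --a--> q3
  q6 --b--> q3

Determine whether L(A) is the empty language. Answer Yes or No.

Yes

The states reachable from the start state are {q0, q2, q3, q4, q5, q6}.
None of the accepting states {q1} is reachable, so no string is accepted and L(A) = ∅.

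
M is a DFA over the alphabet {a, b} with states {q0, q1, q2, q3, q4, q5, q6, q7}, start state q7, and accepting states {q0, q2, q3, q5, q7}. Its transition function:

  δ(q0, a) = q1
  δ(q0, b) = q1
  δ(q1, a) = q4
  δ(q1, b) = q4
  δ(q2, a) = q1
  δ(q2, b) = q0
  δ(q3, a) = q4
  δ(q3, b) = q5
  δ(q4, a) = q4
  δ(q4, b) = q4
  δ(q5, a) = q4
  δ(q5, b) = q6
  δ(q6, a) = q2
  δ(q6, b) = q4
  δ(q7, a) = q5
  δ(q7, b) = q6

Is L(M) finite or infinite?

finite

The useful states (reachable from q7 and able to reach an accepting state) are {q0, q2, q5, q6, q7}.
Restricted to these states the transition graph has no cycle, so every accepting path has bounded length and L is finite.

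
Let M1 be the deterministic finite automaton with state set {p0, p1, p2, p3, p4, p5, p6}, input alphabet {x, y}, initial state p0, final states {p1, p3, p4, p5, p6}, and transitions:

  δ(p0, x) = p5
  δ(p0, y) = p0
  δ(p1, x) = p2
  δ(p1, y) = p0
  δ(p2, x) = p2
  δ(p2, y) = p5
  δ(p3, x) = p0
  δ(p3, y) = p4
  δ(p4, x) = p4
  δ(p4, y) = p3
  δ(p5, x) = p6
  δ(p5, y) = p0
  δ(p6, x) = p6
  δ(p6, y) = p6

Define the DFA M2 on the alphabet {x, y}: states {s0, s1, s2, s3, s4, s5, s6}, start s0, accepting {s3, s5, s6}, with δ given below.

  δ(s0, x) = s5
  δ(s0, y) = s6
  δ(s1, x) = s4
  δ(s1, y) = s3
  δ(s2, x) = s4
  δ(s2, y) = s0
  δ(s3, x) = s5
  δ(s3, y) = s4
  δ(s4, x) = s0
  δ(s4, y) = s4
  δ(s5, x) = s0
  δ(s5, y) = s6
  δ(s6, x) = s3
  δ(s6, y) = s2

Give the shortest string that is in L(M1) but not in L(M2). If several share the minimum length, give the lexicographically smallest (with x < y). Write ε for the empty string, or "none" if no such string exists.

The string xx is accepted by M1 but not by M2.
No shorter string lies in the difference, and xx is the lexicographically first length-2 string in L(M1) \ L(M2).

xx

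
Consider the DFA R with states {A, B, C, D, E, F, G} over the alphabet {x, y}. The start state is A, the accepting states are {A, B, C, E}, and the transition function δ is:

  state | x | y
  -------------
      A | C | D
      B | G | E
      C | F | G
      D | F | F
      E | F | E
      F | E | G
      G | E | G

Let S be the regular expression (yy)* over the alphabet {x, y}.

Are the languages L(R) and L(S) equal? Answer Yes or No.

The string x is accepted by R but rejected by S.
So L(R) ≠ L(S).

No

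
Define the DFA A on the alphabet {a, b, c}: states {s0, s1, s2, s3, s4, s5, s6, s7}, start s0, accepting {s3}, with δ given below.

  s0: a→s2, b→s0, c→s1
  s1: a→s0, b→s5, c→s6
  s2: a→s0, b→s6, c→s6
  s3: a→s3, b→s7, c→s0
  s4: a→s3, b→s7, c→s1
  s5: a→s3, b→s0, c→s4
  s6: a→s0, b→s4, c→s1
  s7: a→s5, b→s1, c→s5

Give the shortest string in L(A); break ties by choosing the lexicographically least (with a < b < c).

cba

A breadth-first search from s0 reaches an accepting state first via the path s0 → s1 → s5 → s3 on input cba.
No string of length < 3 is accepted (BFS exhausts all shorter strings without reaching an accepting state), and cba is the lexicographically least accepting string of length 3.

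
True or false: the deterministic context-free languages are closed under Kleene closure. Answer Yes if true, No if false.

L = {c aⁿbⁿ : n≥0} ∪ {cc aⁿb²ⁿ : n≥0} is a DCFL (the number of leading c's fixes which ratio the DPDA checks), but L* is not. Every word of L starts with c, so in a factorisation of the string cc aⁱbʲ (i≥1) into words of L each factor begins at one of the two c's: either the whole string is a single word of L (forcing j = 2i), or it splits as c · (c aⁱbʲ) with c ∈ L (take n = 0) and c aⁱbʲ ∈ L (forcing j = i). Thus L* ∩ cca⁺b* = {cc aⁿbⁿ : n≥1} ∪ {cc aⁿb²ⁿ : n≥1}. A DPDA for L* would give one for this intersection with a regular set, and, started from its configuration after reading cc, one for {aⁿbⁿ : n≥1} ∪ {aⁿb²ⁿ : n≥1}, which no deterministic PDA accepts (a DPDA for it would have a single run on aⁿb²ⁿ, accepting after the prefix aⁿbⁿ and accepting again after n more b's; an ordinary PDA that simulates it on a's and b's and, at any moment when it is accepting, may switch to reading only a fresh letter d while feeding each d to the simulation as a b, would accept aⁱbʲdᵏ (k≥1) exactly when both aⁱbʲ and aⁱbʲ⁺ᵏ are in the language, i.e. its language intersected with the regular set a*b*d⁺ would be exactly {aⁿbⁿdⁿ : n≥1} — impossible, since context-free languages are closed under intersection with regular sets and {aⁿbⁿdⁿ} is not context-free). So L* is not a DCFL.

No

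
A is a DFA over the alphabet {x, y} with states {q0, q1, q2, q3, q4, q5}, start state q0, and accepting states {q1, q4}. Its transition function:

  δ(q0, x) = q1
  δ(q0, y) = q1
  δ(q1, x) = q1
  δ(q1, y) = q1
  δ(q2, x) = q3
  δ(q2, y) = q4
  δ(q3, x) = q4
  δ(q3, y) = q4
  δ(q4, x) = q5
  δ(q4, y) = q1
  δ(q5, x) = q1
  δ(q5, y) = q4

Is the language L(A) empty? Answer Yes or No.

No

The string x is accepted: the run q0 → q1 ends in the accepting state q1.
Since at least one string is accepted, L(A) is not empty.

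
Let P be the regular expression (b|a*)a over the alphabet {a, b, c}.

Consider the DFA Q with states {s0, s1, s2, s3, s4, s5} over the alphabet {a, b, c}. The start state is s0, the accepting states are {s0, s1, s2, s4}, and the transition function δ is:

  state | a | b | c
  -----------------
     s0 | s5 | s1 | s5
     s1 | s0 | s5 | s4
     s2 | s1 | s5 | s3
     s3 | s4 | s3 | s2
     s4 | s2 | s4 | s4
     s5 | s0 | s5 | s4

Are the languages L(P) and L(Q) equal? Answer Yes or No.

No

The string a is accepted by P but rejected by Q.
So L(P) ≠ L(Q).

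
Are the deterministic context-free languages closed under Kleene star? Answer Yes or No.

L = {c aⁿbⁿ : n≥0} ∪ {cc aⁿb²ⁿ : n≥0} is a DCFL (the number of leading c's fixes which ratio the DPDA checks), but L* is not. Every word of L starts with c, so in a factorisation of the string cc aⁱbʲ (i≥1) into words of L each factor begins at one of the two c's: either the whole string is a single word of L (forcing j = 2i), or it splits as c · (c aⁱbʲ) with c ∈ L (take n = 0) and c aⁱbʲ ∈ L (forcing j = i). Thus L* ∩ cca⁺b* = {cc aⁿbⁿ : n≥1} ∪ {cc aⁿb²ⁿ : n≥1}. A DPDA for L* would give one for this intersection with a regular set, and, started from its configuration after reading cc, one for {aⁿbⁿ : n≥1} ∪ {aⁿb²ⁿ : n≥1}, which no deterministic PDA accepts (a DPDA for it would have a single run on aⁿb²ⁿ, accepting after the prefix aⁿbⁿ and accepting again after n more b's; an ordinary PDA that simulates it on a's and b's and, at any moment when it is accepting, may switch to reading only a fresh letter d while feeding each d to the simulation as a b, would accept aⁱbʲdᵏ (k≥1) exactly when both aⁱbʲ and aⁱbʲ⁺ᵏ are in the language, i.e. its language intersected with the regular set a*b*d⁺ would be exactly {aⁿbⁿdⁿ : n≥1} — impossible, since context-free languages are closed under intersection with regular sets and {aⁿbⁿdⁿ} is not context-free). So L* is not a DCFL.

No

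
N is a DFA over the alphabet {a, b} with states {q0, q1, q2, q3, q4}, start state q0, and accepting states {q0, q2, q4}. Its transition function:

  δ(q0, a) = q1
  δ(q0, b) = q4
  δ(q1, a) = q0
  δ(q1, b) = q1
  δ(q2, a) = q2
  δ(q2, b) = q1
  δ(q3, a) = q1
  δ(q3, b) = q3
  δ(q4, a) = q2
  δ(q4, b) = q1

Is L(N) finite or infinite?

infinite

State q0 is reachable from the start and can reach an accepting state, and it lies on the cycle q0 → q1 → q0.
Traversing that cycle any number of times yields accepted strings of unbounded length, so the language is infinite.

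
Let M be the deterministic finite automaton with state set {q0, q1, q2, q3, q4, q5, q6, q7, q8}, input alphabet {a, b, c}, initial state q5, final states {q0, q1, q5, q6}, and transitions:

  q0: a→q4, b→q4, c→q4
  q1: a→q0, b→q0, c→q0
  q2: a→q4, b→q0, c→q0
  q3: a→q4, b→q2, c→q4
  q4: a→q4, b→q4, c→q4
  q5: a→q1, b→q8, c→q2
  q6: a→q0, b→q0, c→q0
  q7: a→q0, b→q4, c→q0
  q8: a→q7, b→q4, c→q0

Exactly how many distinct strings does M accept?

The useful subgraph on states {q0, q1, q2, q5, q7, q8} is acyclic, so L(M) is finite; the longest accepting path visits 4 useful states, giving maximum string length 3.
Counting accepting paths from q5 by length: 1 of length 0, 1 of length 1, 6 of length 2, 2 of length 3. Total 10.

10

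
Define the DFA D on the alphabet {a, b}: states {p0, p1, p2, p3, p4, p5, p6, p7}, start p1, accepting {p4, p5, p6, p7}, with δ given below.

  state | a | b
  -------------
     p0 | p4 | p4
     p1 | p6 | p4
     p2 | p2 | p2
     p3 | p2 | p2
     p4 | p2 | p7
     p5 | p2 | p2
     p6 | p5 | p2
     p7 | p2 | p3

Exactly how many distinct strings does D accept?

The useful subgraph on states {p1, p4, p5, p6, p7} is acyclic, so L(D) is finite; the longest accepting path visits 3 useful states, giving maximum string length 2.
Counting accepting paths from p1 by length: 2 of length 1, 2 of length 2. Total 4.

4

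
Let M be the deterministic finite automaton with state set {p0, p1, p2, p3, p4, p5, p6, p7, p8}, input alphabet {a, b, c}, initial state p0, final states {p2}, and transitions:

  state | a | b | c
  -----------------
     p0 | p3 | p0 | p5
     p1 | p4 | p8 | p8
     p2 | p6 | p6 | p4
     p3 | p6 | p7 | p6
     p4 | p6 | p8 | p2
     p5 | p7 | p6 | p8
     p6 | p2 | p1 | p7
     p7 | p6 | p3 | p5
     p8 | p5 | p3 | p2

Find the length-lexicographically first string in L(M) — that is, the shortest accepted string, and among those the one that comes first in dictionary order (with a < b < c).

aaa

A breadth-first search from p0 reaches an accepting state first via the path p0 → p3 → p6 → p2 on input aaa.
No string of length < 3 is accepted (BFS exhausts all shorter strings without reaching an accepting state), and aaa is the lexicographically least accepting string of length 3.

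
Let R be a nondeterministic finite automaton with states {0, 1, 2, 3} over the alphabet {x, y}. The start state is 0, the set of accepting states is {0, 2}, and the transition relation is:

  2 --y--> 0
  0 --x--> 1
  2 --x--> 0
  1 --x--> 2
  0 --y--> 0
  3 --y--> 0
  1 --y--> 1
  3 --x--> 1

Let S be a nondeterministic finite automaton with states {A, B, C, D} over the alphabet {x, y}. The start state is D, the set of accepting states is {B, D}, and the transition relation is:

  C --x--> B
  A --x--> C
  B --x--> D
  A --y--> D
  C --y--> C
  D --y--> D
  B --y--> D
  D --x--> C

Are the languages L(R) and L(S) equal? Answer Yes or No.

Exploring the product automaton R × S from the start pair (0, D), following both machines on each input symbol, reaches 3 state pairs: (0, D), (1, C), (2, B).
R accepts in {0, 2} and S accepts in {B, D}. In every reachable pair the two components are either both accepting — (0, D), (2, B) — or both non-accepting, so no string is accepted by exactly one of the machines: L(R) \ L(S) and L(S) \ L(R) are both empty.
Hence every string is accepted by R iff it is accepted by S, and the two languages coincide.

Yes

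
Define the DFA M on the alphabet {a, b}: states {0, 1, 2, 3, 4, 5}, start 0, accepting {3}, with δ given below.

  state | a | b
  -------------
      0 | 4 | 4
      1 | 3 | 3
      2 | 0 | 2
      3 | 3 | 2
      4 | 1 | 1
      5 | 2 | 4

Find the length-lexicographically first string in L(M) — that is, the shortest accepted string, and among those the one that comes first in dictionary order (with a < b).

aaa

A breadth-first search from 0 reaches an accepting state first via the path 0 → 4 → 1 → 3 on input aaa.
No string of length < 3 is accepted (BFS exhausts all shorter strings without reaching an accepting state), and aaa is the lexicographically least accepting string of length 3.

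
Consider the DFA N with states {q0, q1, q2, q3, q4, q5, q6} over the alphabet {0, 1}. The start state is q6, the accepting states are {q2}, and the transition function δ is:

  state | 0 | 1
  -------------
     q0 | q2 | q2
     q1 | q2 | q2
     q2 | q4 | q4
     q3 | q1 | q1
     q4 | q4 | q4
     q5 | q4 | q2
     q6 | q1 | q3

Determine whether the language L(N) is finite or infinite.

The useful states (reachable from q6 and able to reach an accepting state) are {q1, q2, q3, q6}.
Restricted to these states the transition graph has no cycle, so every accepting path has bounded length and L is finite.

finite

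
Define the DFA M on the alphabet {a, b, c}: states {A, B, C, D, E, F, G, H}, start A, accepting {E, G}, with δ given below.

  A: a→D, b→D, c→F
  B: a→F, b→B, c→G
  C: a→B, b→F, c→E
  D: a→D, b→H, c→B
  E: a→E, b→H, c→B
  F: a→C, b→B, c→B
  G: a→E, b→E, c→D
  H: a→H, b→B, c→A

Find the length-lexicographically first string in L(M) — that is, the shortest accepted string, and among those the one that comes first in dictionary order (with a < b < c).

acc

A breadth-first search from A reaches an accepting state first via the path A → D → B → G on input acc.
No string of length < 3 is accepted (BFS exhausts all shorter strings without reaching an accepting state), and acc is the lexicographically least accepting string of length 3.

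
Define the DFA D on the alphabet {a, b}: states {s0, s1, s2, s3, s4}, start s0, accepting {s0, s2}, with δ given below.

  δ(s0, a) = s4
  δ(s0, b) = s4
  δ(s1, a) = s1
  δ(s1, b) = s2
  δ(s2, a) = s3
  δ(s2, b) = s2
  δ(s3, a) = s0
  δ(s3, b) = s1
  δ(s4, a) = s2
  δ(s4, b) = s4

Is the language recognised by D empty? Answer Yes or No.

The empty string ε is accepted: the run s0 ends in the accepting state s0.
Since at least one string is accepted, L(D) is not empty.

No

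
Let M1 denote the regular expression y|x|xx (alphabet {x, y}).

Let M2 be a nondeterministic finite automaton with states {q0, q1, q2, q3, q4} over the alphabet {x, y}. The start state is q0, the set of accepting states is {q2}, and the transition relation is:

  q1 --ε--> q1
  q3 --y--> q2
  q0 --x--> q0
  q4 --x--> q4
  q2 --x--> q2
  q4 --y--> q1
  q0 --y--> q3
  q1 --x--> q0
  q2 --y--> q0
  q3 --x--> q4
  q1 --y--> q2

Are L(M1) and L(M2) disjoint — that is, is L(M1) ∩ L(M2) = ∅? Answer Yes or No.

Converting the expression M1 to a DFA (subset construction, then merging equivalent states) gives the minimal DFA with states {r0, r1, r2, r3}, start state r0, accepting states {r1, r2} and transitions r0: x→r1, y→r2; r1: x→r2, y→r3; r2: x→r3, y→r3; r3: x→r3, y→r3.
Exploring the product automaton M1 × M2 from the start pair (r0, q0), following both machines on each input symbol, reaches 9 state pairs: (r0, q0), (r1, q0), (r2, q3), (r2, q0), (r3, q3), (r3, q4), (r3, q2), (r3, q0), (r3, q1).
M1 accepts in {r1, r2} and M2 accepts in {q2}; no reachable pair has both components accepting, so no string drives both machines to acceptance simultaneously and L(M1) ∩ L(M2) = ∅.
So no string is accepted by both, and the intersection is empty.

Yes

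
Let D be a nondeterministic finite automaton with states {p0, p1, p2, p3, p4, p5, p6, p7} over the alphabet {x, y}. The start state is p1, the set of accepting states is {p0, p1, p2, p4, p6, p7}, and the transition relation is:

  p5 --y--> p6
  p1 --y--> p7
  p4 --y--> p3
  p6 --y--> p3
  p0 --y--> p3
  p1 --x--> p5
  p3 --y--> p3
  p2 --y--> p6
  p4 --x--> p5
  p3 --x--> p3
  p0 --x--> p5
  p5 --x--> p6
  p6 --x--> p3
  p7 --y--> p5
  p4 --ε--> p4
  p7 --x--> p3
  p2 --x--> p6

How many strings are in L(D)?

The useful subgraph on states {p1, p5, p6, p7} is acyclic, so L(D) is finite; the longest accepting path visits 4 useful states, giving maximum string length 3.
Counting accepting paths from p1 by length: 1 of length 0, 1 of length 1, 2 of length 2, 2 of length 3. Total 6.

6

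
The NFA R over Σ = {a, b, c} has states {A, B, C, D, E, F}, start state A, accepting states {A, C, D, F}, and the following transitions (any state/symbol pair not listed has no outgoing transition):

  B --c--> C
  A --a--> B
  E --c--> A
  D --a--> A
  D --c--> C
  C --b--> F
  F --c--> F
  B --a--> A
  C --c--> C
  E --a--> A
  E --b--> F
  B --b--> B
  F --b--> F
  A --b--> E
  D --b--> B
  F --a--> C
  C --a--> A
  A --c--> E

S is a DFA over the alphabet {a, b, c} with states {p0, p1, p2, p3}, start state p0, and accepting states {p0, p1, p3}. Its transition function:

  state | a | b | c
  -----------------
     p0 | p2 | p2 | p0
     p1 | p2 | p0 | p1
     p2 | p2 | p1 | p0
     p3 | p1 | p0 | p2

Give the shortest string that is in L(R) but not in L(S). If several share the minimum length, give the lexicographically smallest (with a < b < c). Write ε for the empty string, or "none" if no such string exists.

The string aa is accepted by R but not by S.
No shorter string lies in the difference, and aa is the lexicographically first length-2 string in L(R) \ L(S).

aa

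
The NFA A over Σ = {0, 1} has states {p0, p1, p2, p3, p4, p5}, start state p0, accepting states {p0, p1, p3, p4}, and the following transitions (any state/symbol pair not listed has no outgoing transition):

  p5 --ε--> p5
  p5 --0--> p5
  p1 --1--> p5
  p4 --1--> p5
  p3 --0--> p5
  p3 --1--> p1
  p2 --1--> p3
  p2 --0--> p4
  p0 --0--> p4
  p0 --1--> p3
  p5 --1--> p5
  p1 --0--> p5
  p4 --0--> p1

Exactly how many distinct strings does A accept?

5

The useful subgraph on states {p0, p1, p3, p4} is acyclic, so L(A) is finite; the longest accepting path visits 3 useful states, giving maximum string length 2.
Counting accepting paths from p0 by length: 1 of length 0, 2 of length 1, 2 of length 2. Total 5.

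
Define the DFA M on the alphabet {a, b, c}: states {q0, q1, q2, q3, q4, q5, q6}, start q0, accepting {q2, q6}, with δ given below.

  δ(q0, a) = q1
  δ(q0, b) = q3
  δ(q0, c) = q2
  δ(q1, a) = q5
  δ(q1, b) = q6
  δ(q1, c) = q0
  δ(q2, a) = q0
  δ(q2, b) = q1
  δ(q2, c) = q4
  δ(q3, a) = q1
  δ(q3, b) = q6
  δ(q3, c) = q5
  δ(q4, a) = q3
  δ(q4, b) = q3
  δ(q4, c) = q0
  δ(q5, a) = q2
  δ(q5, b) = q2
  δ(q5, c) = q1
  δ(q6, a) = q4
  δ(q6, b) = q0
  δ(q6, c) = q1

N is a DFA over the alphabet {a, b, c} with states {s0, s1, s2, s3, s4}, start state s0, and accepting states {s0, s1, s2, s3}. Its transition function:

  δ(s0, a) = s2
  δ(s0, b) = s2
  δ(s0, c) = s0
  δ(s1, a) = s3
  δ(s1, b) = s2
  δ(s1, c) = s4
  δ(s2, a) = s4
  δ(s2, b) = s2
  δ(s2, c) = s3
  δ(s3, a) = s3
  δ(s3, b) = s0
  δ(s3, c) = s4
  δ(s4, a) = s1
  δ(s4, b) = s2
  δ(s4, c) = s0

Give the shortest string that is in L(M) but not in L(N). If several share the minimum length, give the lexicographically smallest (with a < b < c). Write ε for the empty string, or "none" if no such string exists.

The string acc is accepted by M but not by N.
No shorter string lies in the difference, and acc is the lexicographically first length-3 string in L(M) \ L(N).

acc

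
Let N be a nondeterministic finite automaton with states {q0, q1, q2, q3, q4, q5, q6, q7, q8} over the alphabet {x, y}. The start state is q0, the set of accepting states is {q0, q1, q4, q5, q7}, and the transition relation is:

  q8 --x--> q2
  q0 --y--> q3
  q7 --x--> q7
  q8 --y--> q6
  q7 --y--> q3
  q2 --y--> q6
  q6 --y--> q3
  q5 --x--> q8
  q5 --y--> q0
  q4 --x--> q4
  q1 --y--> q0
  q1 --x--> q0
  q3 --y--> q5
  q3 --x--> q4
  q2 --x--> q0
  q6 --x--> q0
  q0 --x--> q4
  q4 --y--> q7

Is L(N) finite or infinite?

State q4 is reachable from the start and can reach an accepting state, and it lies on the cycle q4 → q4.
Traversing that cycle any number of times yields accepted strings of unbounded length, so the language is infinite.

infinite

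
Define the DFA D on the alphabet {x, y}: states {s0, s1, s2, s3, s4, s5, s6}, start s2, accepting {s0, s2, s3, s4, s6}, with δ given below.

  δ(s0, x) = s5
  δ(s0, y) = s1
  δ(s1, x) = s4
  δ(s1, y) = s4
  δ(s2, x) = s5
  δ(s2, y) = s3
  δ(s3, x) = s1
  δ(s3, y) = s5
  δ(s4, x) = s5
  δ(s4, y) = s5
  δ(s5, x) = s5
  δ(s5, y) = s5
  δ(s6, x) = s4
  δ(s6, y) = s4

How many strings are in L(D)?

4

The useful subgraph on states {s1, s2, s3, s4} is acyclic, so L(D) is finite; the longest accepting path visits 4 useful states, giving maximum string length 3.
Counting accepting paths from s2 by length: 1 of length 0, 1 of length 1, 2 of length 3. Total 4.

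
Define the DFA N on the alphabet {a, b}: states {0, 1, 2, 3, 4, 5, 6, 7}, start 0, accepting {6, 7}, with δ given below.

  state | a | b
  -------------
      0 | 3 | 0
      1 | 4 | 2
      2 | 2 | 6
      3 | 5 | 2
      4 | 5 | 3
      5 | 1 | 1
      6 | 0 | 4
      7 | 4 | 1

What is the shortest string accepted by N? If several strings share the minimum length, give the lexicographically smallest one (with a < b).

A breadth-first search from 0 reaches an accepting state first via the path 0 → 3 → 2 → 6 on input abb.
No string of length < 3 is accepted (BFS exhausts all shorter strings without reaching an accepting state), and abb is the lexicographically least accepting string of length 3.

abb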